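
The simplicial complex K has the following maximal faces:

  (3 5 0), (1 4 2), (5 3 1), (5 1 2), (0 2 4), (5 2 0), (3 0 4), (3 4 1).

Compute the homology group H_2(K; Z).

H_2 = Z.

K has 6 vertices, 12 edges, 8 triangles.
rank ∂_2 = 7, rank ∂_3 = 0 ⇒ b_2 = 8 − 7 − 0 = 1. So H_2 = Z.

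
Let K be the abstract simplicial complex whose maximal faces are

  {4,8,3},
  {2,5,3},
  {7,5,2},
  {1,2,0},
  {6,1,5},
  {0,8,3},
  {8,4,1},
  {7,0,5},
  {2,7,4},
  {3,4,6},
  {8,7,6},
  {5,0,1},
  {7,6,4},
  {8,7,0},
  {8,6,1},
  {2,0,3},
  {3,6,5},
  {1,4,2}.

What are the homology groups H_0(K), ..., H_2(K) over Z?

We work with the vertex ordering 0 < 1 < 2 < 3 < 4 < 5 < 6 < 7 < 8. The simplices of K, each written with vertices in increasing order, are:

  0-simplices (9): [0], [1], [2], [3], [4], [5], [6], [7], [8]
  1-simplices (27): (27 of them)
  2-simplices (18): [0,1,2], [0,1,5], [0,2,3], [0,3,8], [0,5,7], [0,7,8], [1,2,4], [1,4,8], [1,5,6], [1,6,8], [2,3,5], [2,4,7], [2,5,7], [3,4,6], [3,4,8], [3,5,6], [4,6,7], [6,7,8]

so the chain groups are C_0 ≅ Z^9, C_1 ≅ Z^27, C_2 ≅ Z^18.

Boundary ∂_1: C_1 → C_0 sends each edge [p,q] (with p < q) to q − p. For instance
  ∂[1,4] = [4] − [1].
As a 9×27 matrix over Z this has rank 8, with invariant factors (1,1,1,1,1,1,1,1).

∂_2: C_2 → C_1 acts by ∂[p,q,r] = [q,r] − [p,r] + [p,q]. For instance
  ∂[0,7,8] = [7,8] − [0,8] + [0,7],
  ∂[6,7,8] = [7,8] − [6,8] + [6,7].
As a 27×18 matrix over Z this has rank 18, with invariant factors (1,1,1,1,1,1,1,1,1,1,1,1,1,1,1,1,1,2).

From H_k ≅ ker(∂_k) / im(∂_{k+1}) we obtain:

  H_0: rank C_0 − rank ∂_1 = 9 − 8 = 1, and the invariant factors of ∂_1 are all 1, so H_0 = Z.
  H_1: rank ker ∂_1 − rank ∂_2 = (27 − 8) − 18 = 1, and ∂_2 has invariant factor 2 > 1, so H_1 = Z ⊕ Z/2.
  H_2: rank ker ∂_2 − rank ∂_3 = (18 − 18) − 0 = 0, and there is no ∂_3, so H_2 = 0.

H_0 = Z,  H_1 = Z ⊕ Z/2,  H_2 = 0.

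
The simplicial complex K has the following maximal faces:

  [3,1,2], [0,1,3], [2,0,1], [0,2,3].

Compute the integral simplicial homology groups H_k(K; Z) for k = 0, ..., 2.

K has 4 vertices, 6 edges, 4 triangles.
rank ∂_0 = 0, rank ∂_1 = 3 ⇒ b_0 = 4 − 0 − 3 = 1; all invariant factors of ∂_1 are 1 so no torsion. So H_0 = Z.
rank ∂_1 = 3, rank ∂_2 = 3 ⇒ b_1 = 6 − 3 − 3 = 0; all invariant factors of ∂_2 are 1 so no torsion. So H_1 = 0.
rank ∂_2 = 3, rank ∂_3 = 0 ⇒ b_2 = 4 − 3 − 0 = 1. So H_2 = Z.

H_0 = Z,  H_1 = 0,  H_2 = Z.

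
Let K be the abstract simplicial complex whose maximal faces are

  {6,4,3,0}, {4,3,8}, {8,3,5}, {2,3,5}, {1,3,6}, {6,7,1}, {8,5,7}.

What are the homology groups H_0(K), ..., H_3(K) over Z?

Take the total order 0 < 1 < 2 < 3 < 4 < 5 < 6 < 7 < 8 on the vertex set. Then K (dimension 3) consists of the simplices:

  0-simplices (9): [0], [1], [2], [3], [4], [5], [6], [7], [8]
  1-simplices (18): [0,3], [0,4], [0,6], [1,3], [1,6], [1,7], [2,3], [2,5], [3,4], [3,5], [3,6], [3,8], [4,6], [4,8], [5,7], [5,8], [6,7], [7,8]
  2-simplices (10): [0,3,4], [0,3,6], [0,4,6], [1,3,6], [1,6,7], [2,3,5], [3,4,6], [3,4,8], [3,5,8], [5,7,8]
  3-simplices (1): [0,3,4,6]

Hence C_0 ≅ Z^9, C_1 ≅ Z^18, C_2 ≅ Z^10, C_3 ≅ Z^1.

Boundary ∂_1: C_1 → C_0 maps an edge to its endpoints' difference, ∂[p,q] = q − p. For instance
  ∂[2,3] = [3] − [2].
This gives a 9×18 integer matrix of rank 8; reducing to Smith normal form yields diagonal entries (1,1,1,1,1,1,1,1).

The boundary map ∂_2: C_2 → C_1 maps a triangle to the signed sum of its edges. For instance
  ∂[5,7,8] = [7,8] − [5,8] + [5,7],
  ∂[3,5,8] = [5,8] − [3,8] + [3,5].
The resulting 18×10 matrix has rank 9, and its Smith normal form has invariant factors (1,1,1,1,1,1,1,1,1).

The boundary map ∂_3: C_3 → C_2 sends each 3-simplex σ to the alternating sum Σ_i (−1)^i (σ with its i-th vertex removed). For instance
  ∂[0,3,4,6] = [3,4,6] − [0,4,6] + [0,3,6] − [0,3,4].
This gives a 10×1 integer matrix of rank 1; reducing to Smith normal form yields diagonal entries (1).

Computing H_k = (kernel of ∂_k) / (image of ∂_{k+1}):

  H_0: rank C_0 − rank ∂_1 = 9 − 8 = 1, and the invariant factors of ∂_1 are all 1, so H_0 = Z.
  H_1: rank ker ∂_1 − rank ∂_2 = (18 − 8) − 9 = 1, and the invariant factors of ∂_2 are all 1, so H_1 = Z.
  H_2: rank ker ∂_2 − rank ∂_3 = (10 − 9) − 1 = 0, and the invariant factors of ∂_3 are all 1, so H_2 = 0.
  H_3: rank ker ∂_3 − rank ∂_4 = (1 − 1) − 0 = 0, and there is no ∂_4, so H_3 = 0.

H_0 ≅ Z,  H_1 ≅ Z,  H_2 = 0,  H_3 = 0.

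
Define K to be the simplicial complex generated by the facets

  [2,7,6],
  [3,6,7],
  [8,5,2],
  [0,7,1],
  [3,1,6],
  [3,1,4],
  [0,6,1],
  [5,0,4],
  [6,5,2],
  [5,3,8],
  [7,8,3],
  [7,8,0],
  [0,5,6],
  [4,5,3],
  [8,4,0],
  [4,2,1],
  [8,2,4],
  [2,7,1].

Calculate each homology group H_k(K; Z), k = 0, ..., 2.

Order the vertices as 0 < 1 < 2 < 3 < 4 < 5 < 6 < 7 < 8. Listing each simplex with vertices in this order, K has dimension 2 with simplices:

  0-simplices (9): [0], [1], [2], [3], [4], [5], [6], [7], [8]
  1-simplices (27): (27 of them)
  2-simplices (18): [0,1,6], [0,1,7], [0,4,5], [0,4,8], [0,5,6], [0,7,8], [1,2,4], [1,2,7], [1,3,4], [1,3,6], [2,4,8], [2,5,6], [2,5,8], [2,6,7], [3,4,5], [3,5,8], [3,6,7], [3,7,8]

so the chain groups are C_0 ≅ Z^9, C_1 ≅ Z^27, C_2 ≅ Z^18.

∂_1: C_1 → C_0 is given by ∂[p,q] = [q] − [p]. For instance
  ∂[2,5] = [5] − [2].
This gives a 9×27 integer matrix of rank 8; reducing to Smith normal form yields diagonal entries (1,1,1,1,1,1,1,1).

Boundary ∂_2: C_2 → C_1 sends each 2-simplex [p,q,r] to [q,r] − [p,r] + [p,q]. For instance
  ∂[3,5,8] = [5,8] − [3,8] + [3,5],
  ∂[0,5,6] = [5,6] − [0,6] + [0,5].
The resulting 27×18 matrix has rank 18, and its Smith normal form has invariant factors (1,1,1,1,1,1,1,1,1,1,1,1,1,1,1,1,1,2).

Computing H_k = (kernel of ∂_k) / (image of ∂_{k+1}):

  H_0: rank C_0 − rank ∂_1 = 9 − 8 = 1, and the invariant factors of ∂_1 are all 1, so H_0 ≅ Z.
  H_1: rank ker ∂_1 − rank ∂_2 = (27 − 8) − 18 = 1, and ∂_2 has invariant factor 2 > 1, so H_1 ≅ Z ⊕ Z/2Z.
  H_2: rank ker ∂_2 − rank ∂_3 = (18 − 18) − 0 = 0, and there is no ∂_3, so H_2 ≅ 0.

H_0 = Z,  H_1 = Z ⊕ Z/2Z,  H_2 = 0.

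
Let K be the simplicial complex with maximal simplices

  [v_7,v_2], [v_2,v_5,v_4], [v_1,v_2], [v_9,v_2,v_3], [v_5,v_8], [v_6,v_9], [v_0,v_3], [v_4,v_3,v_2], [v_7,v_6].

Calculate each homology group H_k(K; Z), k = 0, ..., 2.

Order the vertices as v_0 < v_1 < v_2 < v_3 < v_4 < v_5 < v_6 < v_7 < v_8 < v_9. Listing each simplex with vertices in this order, K has dimension 2 with simplices:

  0-simplices (10): [v_0], [v_1], [v_2], [v_3], [v_4], [v_5], [v_6], [v_7], [v_8], [v_9]
  1-simplices (13): [v_0,v_3], [v_1,v_2], [v_2,v_3], [v_2,v_4], [v_2,v_5], [v_2,v_7], [v_2,v_9], [v_3,v_4], [v_3,v_9], [v_4,v_5], [v_5,v_8], [v_6,v_7], [v_6,v_9]
  2-simplices (3): [v_2,v_3,v_4], [v_2,v_3,v_9], [v_2,v_4,v_5]

Hence C_0 ≅ Z^10, C_1 ≅ Z^13, C_2 ≅ Z^3.

∂_1: C_1 → C_0 sends each edge [p,q] (with p < q) to q − p. For instance
  ∂[v_5,v_8] = [v_8] − [v_5].
The 10×13 boundary matrix has rank 9 and Smith normal form diag(1,1,1,1,1,1,1,1,1).

The boundary map ∂_2: C_2 → C_1 acts by ∂[p,q,r] = [q,r] − [p,r] + [p,q]. For instance
  ∂[v_2,v_4,v_5] = [v_4,v_5] − [v_2,v_5] + [v_2,v_4],
  ∂[v_2,v_3,v_4] = [v_3,v_4] − [v_2,v_4] + [v_2,v_3].
The 13×3 boundary matrix has rank 3 and Smith normal form diag(1,1,1).

Computing H_k = (kernel of ∂_k) / (image of ∂_{k+1}):

  H_0: rank C_0 − rank ∂_1 = 10 − 9 = 1, and the invariant factors of ∂_1 are all 1, so H_0 = Z.
  H_1: rank ker ∂_1 − rank ∂_2 = (13 − 9) − 3 = 1, and the invariant factors of ∂_2 are all 1, so H_1 = Z.
  H_2: rank ker ∂_2 − rank ∂_3 = (3 − 3) − 0 = 0, and there is no ∂_3, so H_2 = 0.

H_0 ≅ Z,  H_1 ≅ Z,  H_2 = 0.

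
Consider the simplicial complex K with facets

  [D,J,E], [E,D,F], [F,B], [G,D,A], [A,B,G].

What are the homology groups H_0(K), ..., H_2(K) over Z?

K has 7 vertices, 11 edges, 4 triangles.
rank ∂_0 = 0, rank ∂_1 = 6 ⇒ b_0 = 7 − 0 − 6 = 1; all invariant factors of ∂_1 are 1 so no torsion. So H_0 ≅ Z.
rank ∂_1 = 6, rank ∂_2 = 4 ⇒ b_1 = 11 − 6 − 4 = 1; all invariant factors of ∂_2 are 1 so no torsion. So H_1 ≅ Z.
rank ∂_2 = 4, rank ∂_3 = 0 ⇒ b_2 = 4 − 4 − 0 = 0. So H_2 ≅ 0.

H_0 ≅ Z,  H_1 ≅ Z,  H_2 = 0.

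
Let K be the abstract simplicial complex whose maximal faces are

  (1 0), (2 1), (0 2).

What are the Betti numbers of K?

We work with the vertex ordering 0 < 1 < 2. The simplices of K, each written with vertices in increasing order, are:

  0-simplices (3): [0], [1], [2]
  1-simplices (3): [0,1], [0,2], [1,2]

so the chain groups are C_0 ≅ Z^3, C_1 ≅ Z^3.

Boundary ∂_1: C_1 → C_0 is given by ∂[p,q] = [q] − [p].
The 3×3 boundary matrix has rank 2 and Smith normal form diag(1,1).

Now H_k = ker ∂_k / im ∂_{k+1}, so:

  H_0: rank C_0 − rank ∂_1 = 3 − 2 = 1, and the invariant factors of ∂_1 are all 1, so H_0 = Z.
  H_1: rank ker ∂_1 − rank ∂_2 = (3 − 2) − 0 = 1, and there is no ∂_2, so H_1 = Z.

Hence the Betti numbers are b_0 = 1, b_1 = 1.

b_0 = 1, b_1 = 1.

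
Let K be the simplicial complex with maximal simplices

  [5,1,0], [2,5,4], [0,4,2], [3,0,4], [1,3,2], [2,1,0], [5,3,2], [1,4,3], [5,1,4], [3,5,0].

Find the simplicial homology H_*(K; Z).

Take the total order 0 < 1 < 2 < 3 < 4 < 5 on the vertex set. Then K (dimension 2) consists of the simplices:

  0-simplices (6): [0], [1], [2], [3], [4], [5]
  1-simplices (15): [0,1], [0,2], [0,3], [0,4], [0,5], [1,2], [1,3], [1,4], [1,5], [2,3], [2,4], [2,5], [3,4], [3,5], [4,5]
  2-simplices (10): [0,1,2], [0,1,5], [0,2,4], [0,3,4], [0,3,5], [1,2,3], [1,3,4], [1,4,5], [2,3,5], [2,4,5]

giving chain groups C_0 ≅ Z^6, C_1 ≅ Z^15, C_2 ≅ Z^10.

The boundary map ∂_1: C_1 → C_0 sends each edge [p,q] (with p < q) to q − p. For instance
  ∂[0,3] = [3] − [0].
This gives a 6×15 integer matrix of rank 5; reducing to Smith normal form yields diagonal entries (1,1,1,1,1).

Boundary ∂_2: C_2 → C_1 sends each 2-simplex [p,q,r] to [q,r] − [p,r] + [p,q]. For instance
  ∂[2,4,5] = [4,5] − [2,5] + [2,4],
  ∂[0,3,4] = [3,4] − [0,4] + [0,3].
The resulting 15×10 matrix has rank 10, and its Smith normal form has invariant factors (1,1,1,1,1,1,1,1,1,2).

Reading off H_k = ker ∂_k / im ∂_{k+1}:

  H_0: rank C_0 − rank ∂_1 = 6 − 5 = 1, and the invariant factors of ∂_1 are all 1, so H_0 = Z.
  H_1: rank ker ∂_1 − rank ∂_2 = (15 − 5) − 10 = 0, and ∂_2 has invariant factor 2 > 1, so H_1 = Z/2Z.
  H_2: rank ker ∂_2 − rank ∂_3 = (10 − 10) − 0 = 0, and there is no ∂_3, so H_2 = 0.

H_0 ≅ Z,  H_1 ≅ Z/2Z,  H_2 = 0.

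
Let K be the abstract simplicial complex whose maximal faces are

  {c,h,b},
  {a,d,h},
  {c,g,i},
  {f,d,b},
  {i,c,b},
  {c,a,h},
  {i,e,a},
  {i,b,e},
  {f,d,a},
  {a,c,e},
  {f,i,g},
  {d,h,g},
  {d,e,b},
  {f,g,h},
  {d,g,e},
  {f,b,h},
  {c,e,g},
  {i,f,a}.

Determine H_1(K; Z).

H_1 = Z × Z/2.

Fix the vertex order a < b < c < d < e < f < g < h < i and write every simplex with vertices in increasing order. Then dim K = 2 and the simplices of K are:

  0-simplices (9): a, b, c, d, e, f, g, h, i
  1-simplices (27): ac, ad, ae, af, ah, ai, bc, bd, be, bf, bh, bi, ce, cg, ch, ci, de, df, dg, dh, eg, ei, fg, fh, fi, gh, gi
  2-simplices (18): ace, ach, adf, adh, aei, afi, bch, bci, bde, bdf, bei, bfh, ceg, cgi, deg, dgh, fgh, fgi

giving chain groups C_0 ≅ Z^9, C_1 ≅ Z^27, C_2 ≅ Z^18.

The boundary map ∂_1: C_1 → C_0 is given by ∂[p,q] = [q] − [p]. For instance
  ∂be = e − b.
The resulting 9×27 matrix has rank 8, and its Smith normal form has invariant factors (1,1,1,1,1,1,1,1).

∂_2: C_2 → C_1 sends each 2-simplex [p,q,r] to [q,r] − [p,r] + [p,q]. For instance
  ∂ach = ch − ah + ac,
  ∂ceg = eg − cg + ce.
The resulting 27×18 matrix has rank 18, and its Smith normal form has invariant factors (1,1,1,1,1,1,1,1,1,1,1,1,1,1,1,1,1,2).

Now H_k = ker ∂_k / im ∂_{k+1}, so:

  H_1: rank ker ∂_1 − rank ∂_2 = (27 − 8) − 18 = 1, and ∂_2 has invariant factor 2 > 1, so H_1 = Z × Z/2.

(K is a triangulation of the Klein bottle.)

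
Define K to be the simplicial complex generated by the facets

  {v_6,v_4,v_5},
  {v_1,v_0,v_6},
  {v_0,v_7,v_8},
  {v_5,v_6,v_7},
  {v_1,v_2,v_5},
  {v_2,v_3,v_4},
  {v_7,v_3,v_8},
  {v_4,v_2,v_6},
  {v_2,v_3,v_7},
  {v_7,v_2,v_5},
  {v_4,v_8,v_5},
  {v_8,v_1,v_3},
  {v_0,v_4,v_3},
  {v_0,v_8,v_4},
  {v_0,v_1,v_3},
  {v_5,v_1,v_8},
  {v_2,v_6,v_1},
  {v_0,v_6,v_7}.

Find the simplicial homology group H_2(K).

H_2 ≅ 0.

Order the vertices as v_0 < v_1 < v_2 < v_3 < v_4 < v_5 < v_6 < v_7 < v_8. Listing each simplex with vertices in this order, K has dimension 2 with simplices:

  0-simplices (9): [v_0], [v_1], [v_2], [v_3], [v_4], [v_5], [v_6], [v_7], [v_8]
  1-simplices (27): (27 of them)
  2-simplices (18): (18 of them)

Hence C_0 ≅ Z^9, C_1 ≅ Z^27, C_2 ≅ Z^18.

∂_1: C_1 → C_0 sends each edge [p,q] (with p < q) to q − p. For instance
  ∂[v_1,v_8] = [v_8] − [v_1].
This gives a 9×27 integer matrix of rank 8; reducing to Smith normal form yields diagonal entries (1,1,1,1,1,1,1,1).

The boundary map ∂_2: C_2 → C_1 maps a triangle to the signed sum of its edges. For instance
  ∂[v_1,v_2,v_5] = [v_2,v_5] − [v_1,v_5] + [v_1,v_2],
  ∂[v_2,v_3,v_7] = [v_3,v_7] − [v_2,v_7] + [v_2,v_3].
This gives a 27×18 integer matrix of rank 18; reducing to Smith normal form yields diagonal entries (1,1,1,1,1,1,1,1,1,1,1,1,1,1,1,1,1,2).

Now H_k = ker ∂_k / im ∂_{k+1}, so:

  H_2: rank ker ∂_2 − rank ∂_3 = (18 − 18) − 0 = 0, and there is no ∂_3, so H_2 = 0.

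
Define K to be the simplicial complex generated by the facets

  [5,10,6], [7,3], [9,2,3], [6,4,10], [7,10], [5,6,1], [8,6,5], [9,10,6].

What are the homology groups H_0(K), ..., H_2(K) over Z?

K has 10 vertices, 16 edges, 6 triangles.
rank ∂_0 = 0, rank ∂_1 = 9 ⇒ b_0 = 10 − 0 − 9 = 1; all invariant factors of ∂_1 are 1 so no torsion. So H_0 = Z.
rank ∂_1 = 9, rank ∂_2 = 6 ⇒ b_1 = 16 − 9 − 6 = 1; all invariant factors of ∂_2 are 1 so no torsion. So H_1 = Z.
rank ∂_2 = 6, rank ∂_3 = 0 ⇒ b_2 = 6 − 6 − 0 = 0. So H_2 = 0.

H_0 = Z,  H_1 = Z,  H_2 = 0.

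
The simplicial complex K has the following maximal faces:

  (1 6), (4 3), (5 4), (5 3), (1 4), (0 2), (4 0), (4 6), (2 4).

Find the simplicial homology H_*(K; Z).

We work with the vertex ordering 0 < 1 < 2 < 3 < 4 < 5 < 6. The simplices of K, each written with vertices in increasing order, are:

  0-simplices (7): [0], [1], [2], [3], [4], [5], [6]
  1-simplices (9): [0,2], [0,4], [1,4], [1,6], [2,4], [3,4], [3,5], [4,5], [4,6]

so the chain groups are C_0 ≅ Z^7, C_1 ≅ Z^9.

The boundary map ∂_1: C_1 → C_0 maps an edge to its endpoints' difference, ∂[p,q] = q − p. For instance
  ∂[1,6] = [6] − [1].
This gives a 7×9 integer matrix of rank 6; reducing to Smith normal form yields diagonal entries (1,1,1,1,1,1).

Reading off H_k = ker ∂_k / im ∂_{k+1}:

  H_0: rank C_0 − rank ∂_1 = 7 − 6 = 1, and the invariant factors of ∂_1 are all 1, so H_0 = Z.
  H_1: rank ker ∂_1 − rank ∂_2 = (9 − 6) − 0 = 3, and there is no ∂_2, so H_1 = Z^3.

H_0 ≅ Z,  H_1 ≅ Z^3.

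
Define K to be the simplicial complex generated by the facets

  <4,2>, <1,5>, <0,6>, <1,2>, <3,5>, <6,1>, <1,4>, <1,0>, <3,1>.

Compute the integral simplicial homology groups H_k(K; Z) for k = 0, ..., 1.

H_0 ≅ Z,  H_1 ≅ Z^3.

Take the total order 0 < 1 < 2 < 3 < 4 < 5 < 6 on the vertex set. Then K (dimension 1) consists of the simplices:

  0-simplices (7): [0], [1], [2], [3], [4], [5], [6]
  1-simplices (9): [0,1], [0,6], [1,2], [1,3], [1,4], [1,5], [1,6], [2,4], [3,5]

Hence C_0 ≅ Z^7, C_1 ≅ Z^9.

The boundary map ∂_1: C_1 → C_0 is given by ∂[p,q] = [q] − [p]. For instance
  ∂[1,2] = [2] − [1].
This gives a 7×9 integer matrix of rank 6; reducing to Smith normal form yields diagonal entries (1,1,1,1,1,1).

Reading off H_k = ker ∂_k / im ∂_{k+1}:

  H_0: rank C_0 − rank ∂_1 = 7 − 6 = 1, and the invariant factors of ∂_1 are all 1, so H_0 = Z.
  H_1: rank ker ∂_1 − rank ∂_2 = (9 − 6) − 0 = 3, and there is no ∂_2, so H_1 = Z^3.

As a check, the Euler characteristic is 7 − 9 = -2, which agrees with 1 − 3 = -2.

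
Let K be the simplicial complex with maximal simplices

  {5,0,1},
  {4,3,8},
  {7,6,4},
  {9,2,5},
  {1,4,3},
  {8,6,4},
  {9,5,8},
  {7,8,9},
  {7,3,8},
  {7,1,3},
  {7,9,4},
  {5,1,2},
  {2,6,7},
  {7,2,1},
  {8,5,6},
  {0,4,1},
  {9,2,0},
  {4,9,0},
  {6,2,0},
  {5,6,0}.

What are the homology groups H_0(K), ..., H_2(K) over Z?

H_0 ≅ Z,  H_1 ≅ Z ⊕ Z_2,  H_2 = 0.

We work with the vertex ordering 0 < 1 < 2 < 3 < 4 < 5 < 6 < 7 < 8 < 9. The simplices of K, each written with vertices in increasing order, are:

  0-simplices (10): [0], [1], [2], [3], [4], [5], [6], [7], [8], [9]
  1-simplices (30): (30 of them)
  2-simplices (20): (20 of them)

Hence C_0 ≅ Z^10, C_1 ≅ Z^30, C_2 ≅ Z^20.

∂_1: C_1 → C_0 is given by ∂[p,q] = [q] − [p].
The resulting 10×30 matrix has rank 9, and its Smith normal form has invariant factors (1,1,1,1,1,1,1,1,1).

∂_2: C_2 → C_1 maps a triangle to the signed sum of its edges. For instance
  ∂[0,1,5] = [1,5] − [0,5] + [0,1],
  ∂[3,7,8] = [7,8] − [3,8] + [3,7].
The 30×20 boundary matrix has rank 20 and Smith normal form diag(1,1,1,1,1,1,1,1,1,1,1,1,1,1,1,1,1,1,1,2).

From H_k ≅ ker(∂_k) / im(∂_{k+1}) we obtain:

  H_0: rank C_0 − rank ∂_1 = 10 − 9 = 1, and the invariant factors of ∂_1 are all 1, so H_0 = Z.
  H_1: rank ker ∂_1 − rank ∂_2 = (30 − 9) − 20 = 1, and ∂_2 has invariant factor 2 > 1, so H_1 = Z ⊕ Z_2.
  H_2: rank ker ∂_2 − rank ∂_3 = (20 − 20) − 0 = 0, and there is no ∂_3, so H_2 = 0.

(K is a triangulation of the Klein bottle.)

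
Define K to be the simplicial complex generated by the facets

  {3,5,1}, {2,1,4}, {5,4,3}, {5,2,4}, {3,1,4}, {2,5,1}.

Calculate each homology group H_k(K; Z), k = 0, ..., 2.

H_0 = Z,  H_1 = 0,  H_2 = Z.

Order the vertices as 1 < 2 < 3 < 4 < 5. Listing each simplex with vertices in this order, K has dimension 2 with simplices:

  0-simplices (5): [1], [2], [3], [4], [5]
  1-simplices (9): [1,2], [1,3], [1,4], [1,5], [2,4], [2,5], [3,4], [3,5], [4,5]
  2-simplices (6): [1,2,4], [1,2,5], [1,3,4], [1,3,5], [2,4,5], [3,4,5]

giving chain groups C_0 ≅ Z^5, C_1 ≅ Z^9, C_2 ≅ Z^6.

Boundary ∂_1: C_1 → C_0 is given by ∂[p,q] = [q] − [p].
The resulting 5×9 matrix has rank 4, and its Smith normal form has invariant factors (1,1,1,1).

Boundary ∂_2: C_2 → C_1 acts by ∂[p,q,r] = [q,r] − [p,r] + [p,q]. For instance
  ∂[2,4,5] = [4,5] − [2,5] + [2,4],
  ∂[1,2,4] = [2,4] − [1,4] + [1,2].
This gives a 9×6 integer matrix of rank 5; reducing to Smith normal form yields diagonal entries (1,1,1,1,1).

Now H_k = ker ∂_k / im ∂_{k+1}, so:

  H_0: rank C_0 − rank ∂_1 = 5 − 4 = 1, and the invariant factors of ∂_1 are all 1, so H_0 ≅ Z.
  H_1: rank ker ∂_1 − rank ∂_2 = (9 − 4) − 5 = 0, and the invariant factors of ∂_2 are all 1, so H_1 ≅ 0.
  H_2: rank ker ∂_2 − rank ∂_3 = (6 − 5) − 0 = 1, and there is no ∂_3, so H_2 ≅ Z.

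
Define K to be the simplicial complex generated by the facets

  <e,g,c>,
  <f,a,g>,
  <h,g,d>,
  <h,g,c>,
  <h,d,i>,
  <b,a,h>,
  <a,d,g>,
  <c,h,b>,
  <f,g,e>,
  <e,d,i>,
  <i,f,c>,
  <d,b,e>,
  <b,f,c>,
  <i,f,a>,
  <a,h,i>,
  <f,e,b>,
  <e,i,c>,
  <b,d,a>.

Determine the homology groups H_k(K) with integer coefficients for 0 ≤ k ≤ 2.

H_0 = Z,  H_1 = Z ⊕ Z/2,  H_2 = 0.

K has 9 vertices, 27 edges, 18 triangles.
rank ∂_0 = 0, rank ∂_1 = 8 ⇒ b_0 = 9 − 0 − 8 = 1; all invariant factors of ∂_1 are 1 so no torsion. So H_0 ≅ Z.
rank ∂_1 = 8, rank ∂_2 = 18 ⇒ b_1 = 27 − 8 − 18 = 1; ∂_2 has invariant factor(s) [2] giving torsion. So H_1 ≅ Z ⊕ Z/2.
rank ∂_2 = 18, rank ∂_3 = 0 ⇒ b_2 = 18 − 18 − 0 = 0. So H_2 ≅ 0.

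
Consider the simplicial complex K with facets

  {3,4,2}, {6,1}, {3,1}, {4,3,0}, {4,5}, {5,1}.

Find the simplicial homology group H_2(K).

Fix the vertex order 0 < 1 < 2 < 3 < 4 < 5 < 6 and write every simplex with vertices in increasing order. Then dim K = 2 and the simplices of K are:

  0-simplices (7): [0], [1], [2], [3], [4], [5], [6]
  1-simplices (9): [0,3], [0,4], [1,3], [1,5], [1,6], [2,3], [2,4], [3,4], [4,5]
  2-simplices (2): [0,3,4], [2,3,4]

giving chain groups C_0 ≅ Z^7, C_1 ≅ Z^9, C_2 ≅ Z^2.

Boundary ∂_1: C_1 → C_0 maps an edge to its endpoints' difference, ∂[p,q] = q − p. For instance
  ∂[0,3] = [3] − [0].
The resulting 7×9 matrix has rank 6, and its Smith normal form has invariant factors (1,1,1,1,1,1).

∂_2: C_2 → C_1 maps a triangle to the signed sum of its edges. For instance
  ∂[0,3,4] = [3,4] − [0,4] + [0,3],
  ∂[2,3,4] = [3,4] − [2,4] + [2,3].
As a 9×2 matrix over Z this has rank 2, with invariant factors (1,1).

Reading off H_k = ker ∂_k / im ∂_{k+1}:

  H_2: rank ker ∂_2 − rank ∂_3 = (2 − 2) − 0 = 0, and there is no ∂_3, so H_2 ≅ 0.

H_2 = 0.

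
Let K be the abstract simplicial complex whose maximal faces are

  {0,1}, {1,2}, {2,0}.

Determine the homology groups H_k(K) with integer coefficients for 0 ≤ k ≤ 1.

We work with the vertex ordering 0 < 1 < 2. The simplices of K, each written with vertices in increasing order, are:

  0-simplices (3): [0], [1], [2]
  1-simplices (3): [0,1], [0,2], [1,2]

giving chain groups C_0 ≅ Z^3, C_1 ≅ Z^3.

Boundary ∂_1: C_1 → C_0 sends each edge [p,q] (with p < q) to q − p. For instance
  ∂[0,2] = [2] − [0].
As a 3×3 matrix over Z this has rank 2, with invariant factors (1,1).

From H_k ≅ ker(∂_k) / im(∂_{k+1}) we obtain:

  H_0: rank C_0 − rank ∂_1 = 3 − 2 = 1, and the invariant factors of ∂_1 are all 1, so H_0 ≅ Z.
  H_1: rank ker ∂_1 − rank ∂_2 = (3 − 2) − 0 = 1, and there is no ∂_2, so H_1 ≅ Z.

As a check, the Euler characteristic is 3 − 3 = 0, which agrees with 1 − 1 = 0.
(K is a triangulation of the circle S^1.)

H_0 ≅ Z,  H_1 ≅ Z.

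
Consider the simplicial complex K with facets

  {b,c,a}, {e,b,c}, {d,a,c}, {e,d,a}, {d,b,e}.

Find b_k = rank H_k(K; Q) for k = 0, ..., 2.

b_0 = 1, b_1 = 1, b_2 = 0.

Order the vertices as a < b < c < d < e. Listing each simplex with vertices in this order, K has dimension 2 with simplices:

  0-simplices (5): a, b, c, d, e
  1-simplices (10): ab, ac, ad, ae, bc, bd, be, cd, ce, de
  2-simplices (5): abc, acd, ade, bce, bde

Hence C_0 ≅ Z^5, C_1 ≅ Z^10, C_2 ≅ Z^5.

∂_1: C_1 → C_0 maps an edge to its endpoints' difference, ∂[p,q] = q − p. For instance
  ∂ab = b − a.
The resulting 5×10 matrix has rank 4, and its Smith normal form has invariant factors (1,1,1,1).

The boundary map ∂_2: C_2 → C_1 acts by ∂[p,q,r] = [q,r] − [p,r] + [p,q]. For instance
  ∂abc = bc − ac + ab,
  ∂acd = cd − ad + ac.
This gives a 10×5 integer matrix of rank 5; reducing to Smith normal form yields diagonal entries (1,1,1,1,1).

Reading off H_k = ker ∂_k / im ∂_{k+1}:

  H_0: rank C_0 − rank ∂_1 = 5 − 4 = 1, and the invariant factors of ∂_1 are all 1, so H_0 = Z.
  H_1: rank ker ∂_1 − rank ∂_2 = (10 − 4) − 5 = 1, and the invariant factors of ∂_2 are all 1, so H_1 = Z.
  H_2: rank ker ∂_2 − rank ∂_3 = (5 − 5) − 0 = 0, and there is no ∂_3, so H_2 = 0.

As a check, the Euler characteristic is 5 − 10 + 5 = 0, which agrees with 1 − 1 + 0 = 0.

Hence the Betti numbers are b_0 = 1, b_1 = 1, b_2 = 0.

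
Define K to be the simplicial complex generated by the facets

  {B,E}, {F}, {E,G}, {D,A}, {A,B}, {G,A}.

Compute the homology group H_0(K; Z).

H_0 = Z^2.

Take the total order A < B < D < E < F < G on the vertex set. Then K (dimension 1) consists of the simplices:

  0-simplices (6): A, B, D, E, F, G
  1-simplices (5): AB, AD, AG, BE, EG

giving chain groups C_0 ≅ Z^6, C_1 ≅ Z^5.

∂_1: C_1 → C_0 maps an edge to its endpoints' difference, ∂[p,q] = q − p.
The resulting 6×5 matrix has rank 4, and its Smith normal form has invariant factors (1,1,1,1).

Reading off H_k = ker ∂_k / im ∂_{k+1}:

  H_0: rank C_0 − rank ∂_1 = 6 − 4 = 2, and the invariant factors of ∂_1 are all 1, so H_0 ≅ Z^2.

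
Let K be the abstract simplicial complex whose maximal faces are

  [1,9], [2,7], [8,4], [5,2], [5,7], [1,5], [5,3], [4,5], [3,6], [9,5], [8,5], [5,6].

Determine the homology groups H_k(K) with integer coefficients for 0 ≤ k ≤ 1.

We work with the vertex ordering 1 < 2 < 3 < 4 < 5 < 6 < 7 < 8 < 9. The simplices of K, each written with vertices in increasing order, are:

  0-simplices (9): [1], [2], [3], [4], [5], [6], [7], [8], [9]
  1-simplices (12): [1,5], [1,9], [2,5], [2,7], [3,5], [3,6], [4,5], [4,8], [5,6], [5,7], [5,8], [5,9]

Hence C_0 ≅ Z^9, C_1 ≅ Z^12.

∂_1: C_1 → C_0 sends each edge [p,q] (with p < q) to q − p. For instance
  ∂[4,5] = [5] − [4].
As a 9×12 matrix over Z this has rank 8, with invariant factors (1,1,1,1,1,1,1,1).

Computing H_k = (kernel of ∂_k) / (image of ∂_{k+1}):

  H_0: rank C_0 − rank ∂_1 = 9 − 8 = 1, and the invariant factors of ∂_1 are all 1, so H_0 = Z.
  H_1: rank ker ∂_1 − rank ∂_2 = (12 − 8) − 0 = 4, and there is no ∂_2, so H_1 = Z^4.

H_0 = Z,  H_1 = Z^4.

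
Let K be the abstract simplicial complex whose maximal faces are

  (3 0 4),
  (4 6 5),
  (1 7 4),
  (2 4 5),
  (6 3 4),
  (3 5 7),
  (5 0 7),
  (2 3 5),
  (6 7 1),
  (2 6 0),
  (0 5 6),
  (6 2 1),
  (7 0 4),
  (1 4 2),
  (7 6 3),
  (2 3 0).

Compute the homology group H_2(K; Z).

We work with the vertex ordering 0 < 1 < 2 < 3 < 4 < 5 < 6 < 7. The simplices of K, each written with vertices in increasing order, are:

  0-simplices (8): [0], [1], [2], [3], [4], [5], [6], [7]
  1-simplices (24): (24 of them)
  2-simplices (16): [0,2,3], [0,2,6], [0,3,4], [0,4,7], [0,5,6], [0,5,7], [1,2,4], [1,2,6], [1,4,7], [1,6,7], [2,3,5], [2,4,5], [3,4,6], [3,5,7], [3,6,7], [4,5,6]

so the chain groups are C_0 ≅ Z^8, C_1 ≅ Z^24, C_2 ≅ Z^16.

∂_1: C_1 → C_0 maps an edge to its endpoints' difference, ∂[p,q] = q − p.
The resulting 8×24 matrix has rank 7, and its Smith normal form has invariant factors (1,1,1,1,1,1,1).

∂_2: C_2 → C_1 acts by ∂[p,q,r] = [q,r] − [p,r] + [p,q]. For instance
  ∂[2,4,5] = [4,5] − [2,5] + [2,4],
  ∂[0,2,6] = [2,6] − [0,6] + [0,2].
The 24×16 boundary matrix has rank 15 and Smith normal form diag(1,1,1,1,1,1,1,1,1,1,1,1,1,1,1).

Reading off H_k = ker ∂_k / im ∂_{k+1}:

  H_2: rank ker ∂_2 − rank ∂_3 = (16 − 15) − 0 = 1, and there is no ∂_3, so H_2 = Z.

(K is a triangulation of the torus T^2.)

H_2 ≅ Z.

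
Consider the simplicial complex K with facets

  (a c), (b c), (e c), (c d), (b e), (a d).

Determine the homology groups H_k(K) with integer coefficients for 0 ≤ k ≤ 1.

We work with the vertex ordering a < b < c < d < e. The simplices of K, each written with vertices in increasing order, are:

  0-simplices (5): a, b, c, d, e
  1-simplices (6): ac, ad, bc, be, cd, ce

giving chain groups C_0 ≅ Z^5, C_1 ≅ Z^6.

∂_1: C_1 → C_0 maps an edge to its endpoints' difference, ∂[p,q] = q − p. For instance
  ∂cd = d − c.
As a 5×6 matrix over Z this has rank 4, with invariant factors (1,1,1,1).

Reading off H_k = ker ∂_k / im ∂_{k+1}:

  H_0: rank C_0 − rank ∂_1 = 5 − 4 = 1, and the invariant factors of ∂_1 are all 1, so H_0 ≅ Z.
  H_1: rank ker ∂_1 − rank ∂_2 = (6 − 4) − 0 = 2, and there is no ∂_2, so H_1 ≅ Z^2.

H_0 = Z,  H_1 = Z^2.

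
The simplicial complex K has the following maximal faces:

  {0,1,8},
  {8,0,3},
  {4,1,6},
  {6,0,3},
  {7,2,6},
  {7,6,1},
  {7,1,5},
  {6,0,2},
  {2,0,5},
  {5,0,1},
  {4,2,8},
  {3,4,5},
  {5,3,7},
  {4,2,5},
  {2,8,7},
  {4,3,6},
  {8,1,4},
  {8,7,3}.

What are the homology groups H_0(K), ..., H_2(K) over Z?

Fix the vertex order 0 < 1 < 2 < 3 < 4 < 5 < 6 < 7 < 8 and write every simplex with vertices in increasing order. Then dim K = 2 and the simplices of K are:

  0-simplices (9): [0], [1], [2], [3], [4], [5], [6], [7], [8]
  1-simplices (27): (27 of them)
  2-simplices (18): [0,1,5], [0,1,8], [0,2,5], [0,2,6], [0,3,6], [0,3,8], [1,4,6], [1,4,8], [1,5,7], [1,6,7], [2,4,5], [2,4,8], [2,6,7], [2,7,8], [3,4,5], [3,4,6], [3,5,7], [3,7,8]

so the chain groups are C_0 ≅ Z^9, C_1 ≅ Z^27, C_2 ≅ Z^18.

The boundary map ∂_1: C_1 → C_0 sends each edge [p,q] (with p < q) to q − p. For instance
  ∂[3,4] = [4] − [3].
The 9×27 boundary matrix has rank 8 and Smith normal form diag(1,1,1,1,1,1,1,1).

∂_2: C_2 → C_1 acts by ∂[p,q,r] = [q,r] − [p,r] + [p,q]. For instance
  ∂[0,2,6] = [2,6] − [0,6] + [0,2],
  ∂[0,3,6] = [3,6] − [0,6] + [0,3].
This gives a 27×18 integer matrix of rank 17; reducing to Smith normal form yields diagonal entries (1,1,1,1,1,1,1,1,1,1,1,1,1,1,1,1,1).

From H_k ≅ ker(∂_k) / im(∂_{k+1}) we obtain:

  H_0: rank C_0 − rank ∂_1 = 9 − 8 = 1, and the invariant factors of ∂_1 are all 1, so H_0 = Z.
  H_1: rank ker ∂_1 − rank ∂_2 = (27 − 8) − 17 = 2, and the invariant factors of ∂_2 are all 1, so H_1 = Z^2.
  H_2: rank ker ∂_2 − rank ∂_3 = (18 − 17) − 0 = 1, and there is no ∂_3, so H_2 = Z.

As a check, the Euler characteristic is 9 − 27 + 18 = 0, which agrees with 1 − 2 + 1 = 0.
(K is a triangulation of the torus T^2.)

H_0 = Z,  H_1 = Z^2,  H_2 = Z.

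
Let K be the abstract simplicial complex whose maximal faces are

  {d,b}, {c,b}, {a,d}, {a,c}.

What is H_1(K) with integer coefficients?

H_1 ≅ Z.

Take the total order a < b < c < d on the vertex set. Then K (dimension 1) consists of the simplices:

  0-simplices (4): a, b, c, d
  1-simplices (4): ac, ad, bc, bd

Hence C_0 ≅ Z^4, C_1 ≅ Z^4.

∂_1: C_1 → C_0 is given by ∂[p,q] = [q] − [p]. For instance
  ∂ac = c − a.
This gives a 4×4 integer matrix of rank 3; reducing to Smith normal form yields diagonal entries (1,1,1).

From H_k ≅ ker(∂_k) / im(∂_{k+1}) we obtain:

  H_1: rank ker ∂_1 − rank ∂_2 = (4 − 3) − 0 = 1, and there is no ∂_2, so H_1 ≅ Z.

(K is a triangulation of the circle S^1.)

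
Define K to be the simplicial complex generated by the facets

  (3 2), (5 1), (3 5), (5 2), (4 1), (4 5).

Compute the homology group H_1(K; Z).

We work with the vertex ordering 1 < 2 < 3 < 4 < 5. The simplices of K, each written with vertices in increasing order, are:

  0-simplices (5): [1], [2], [3], [4], [5]
  1-simplices (6): [1,4], [1,5], [2,3], [2,5], [3,5], [4,5]

so the chain groups are C_0 ≅ Z^5, C_1 ≅ Z^6.

∂_1: C_1 → C_0 sends each edge [p,q] (with p < q) to q − p. For instance
  ∂[3,5] = [5] − [3].
As a 5×6 matrix over Z this has rank 4, with invariant factors (1,1,1,1).

Reading off H_k = ker ∂_k / im ∂_{k+1}:

  H_1: rank ker ∂_1 − rank ∂_2 = (6 − 4) − 0 = 2, and there is no ∂_2, so H_1 = Z^2.

H_1 = Z^2.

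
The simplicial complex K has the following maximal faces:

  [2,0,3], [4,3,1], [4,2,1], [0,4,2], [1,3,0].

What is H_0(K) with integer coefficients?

We work with the vertex ordering 0 < 1 < 2 < 3 < 4. The simplices of K, each written with vertices in increasing order, are:

  0-simplices (5): [0], [1], [2], [3], [4]
  1-simplices (10): [0,1], [0,2], [0,3], [0,4], [1,2], [1,3], [1,4], [2,3], [2,4], [3,4]
  2-simplices (5): [0,1,3], [0,2,3], [0,2,4], [1,2,4], [1,3,4]

giving chain groups C_0 ≅ Z^5, C_1 ≅ Z^10, C_2 ≅ Z^5.

∂_1: C_1 → C_0 is given by ∂[p,q] = [q] − [p]. For instance
  ∂[2,3] = [3] − [2].
This gives a 5×10 integer matrix of rank 4; reducing to Smith normal form yields diagonal entries (1,1,1,1).

Boundary ∂_2: C_2 → C_1 maps a triangle to the signed sum of its edges. For instance
  ∂[1,3,4] = [3,4] − [1,4] + [1,3],
  ∂[1,2,4] = [2,4] − [1,4] + [1,2].
The resulting 10×5 matrix has rank 5, and its Smith normal form has invariant factors (1,1,1,1,1).

Computing H_k = (kernel of ∂_k) / (image of ∂_{k+1}):

  H_0: rank C_0 − rank ∂_1 = 5 − 4 = 1, and the invariant factors of ∂_1 are all 1, so H_0 ≅ Z.

(K is a triangulation of the Möbius band.)

H_0 ≅ Z.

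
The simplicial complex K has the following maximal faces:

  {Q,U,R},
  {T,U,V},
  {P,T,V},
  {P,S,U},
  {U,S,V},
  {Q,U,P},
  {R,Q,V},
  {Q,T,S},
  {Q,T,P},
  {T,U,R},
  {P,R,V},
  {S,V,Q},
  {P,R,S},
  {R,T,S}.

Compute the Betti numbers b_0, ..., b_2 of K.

b_0 = 1, b_1 = 2, b_2 = 1.

Order the vertices as P < Q < R < S < T < U < V. Listing each simplex with vertices in this order, K has dimension 2 with simplices:

  0-simplices (7): P, Q, R, S, T, U, V
  1-simplices (21): PQ, PR, PS, PT, PU, PV, QR, QS, QT, QU, QV, RS, RT, RU, RV, ST, SU, SV, TU, TV, UV
  2-simplices (14): PQT, PQU, PRS, PRV, PSU, PTV, QRU, QRV, QST, QSV, RST, RTU, SUV, TUV

Hence C_0 ≅ Z^7, C_1 ≅ Z^21, C_2 ≅ Z^14.

∂_1: C_1 → C_0 is given by ∂[p,q] = [q] − [p].
The 7×21 boundary matrix has rank 6 and Smith normal form diag(1,1,1,1,1,1).

The boundary map ∂_2: C_2 → C_1 maps a triangle to the signed sum of its edges. For instance
  ∂PTV = TV − PV + PT,
  ∂QSV = SV − QV + QS.
This gives a 21×14 integer matrix of rank 13; reducing to Smith normal form yields diagonal entries (1,1,1,1,1,1,1,1,1,1,1,1,1).

From H_k ≅ ker(∂_k) / im(∂_{k+1}) we obtain:

  H_0: rank C_0 − rank ∂_1 = 7 − 6 = 1, and the invariant factors of ∂_1 are all 1, so H_0 = Z.
  H_1: rank ker ∂_1 − rank ∂_2 = (21 − 6) − 13 = 2, and the invariant factors of ∂_2 are all 1, so H_1 = Z^2.
  H_2: rank ker ∂_2 − rank ∂_3 = (14 − 13) − 0 = 1, and there is no ∂_3, so H_2 = Z.

As a check, the Euler characteristic is 7 − 21 + 14 = 0, which agrees with 1 − 2 + 1 = 0.

Hence the Betti numbers are b_0 = 1, b_1 = 2, b_2 = 1.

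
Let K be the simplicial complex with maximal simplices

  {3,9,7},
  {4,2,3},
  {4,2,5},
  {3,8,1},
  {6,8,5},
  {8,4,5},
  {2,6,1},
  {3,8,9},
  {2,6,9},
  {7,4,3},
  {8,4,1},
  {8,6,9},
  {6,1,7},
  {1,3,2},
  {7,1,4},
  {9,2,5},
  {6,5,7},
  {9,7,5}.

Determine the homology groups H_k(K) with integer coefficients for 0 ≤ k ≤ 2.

H_0 = Z,  H_1 = Z × Z/2,  H_2 = 0.

We work with the vertex ordering 1 < 2 < 3 < 4 < 5 < 6 < 7 < 8 < 9. The simplices of K, each written with vertices in increasing order, are:

  0-simplices (9): [1], [2], [3], [4], [5], [6], [7], [8], [9]
  1-simplices (27): (27 of them)
  2-simplices (18): [1,2,3], [1,2,6], [1,3,8], [1,4,7], [1,4,8], [1,6,7], [2,3,4], [2,4,5], [2,5,9], [2,6,9], [3,4,7], [3,7,9], [3,8,9], [4,5,8], [5,6,7], [5,6,8], [5,7,9], [6,8,9]

giving chain groups C_0 ≅ Z^9, C_1 ≅ Z^27, C_2 ≅ Z^18.

Boundary ∂_1: C_1 → C_0 is given by ∂[p,q] = [q] − [p].
As a 9×27 matrix over Z this has rank 8, with invariant factors (1,1,1,1,1,1,1,1).

Boundary ∂_2: C_2 → C_1 acts by ∂[p,q,r] = [q,r] − [p,r] + [p,q]. For instance
  ∂[5,6,7] = [6,7] − [5,7] + [5,6],
  ∂[2,3,4] = [3,4] − [2,4] + [2,3].
This gives a 27×18 integer matrix of rank 18; reducing to Smith normal form yields diagonal entries (1,1,1,1,1,1,1,1,1,1,1,1,1,1,1,1,1,2).

From H_k ≅ ker(∂_k) / im(∂_{k+1}) we obtain:

  H_0: rank C_0 − rank ∂_1 = 9 − 8 = 1, and the invariant factors of ∂_1 are all 1, so H_0 ≅ Z.
  H_1: rank ker ∂_1 − rank ∂_2 = (27 − 8) − 18 = 1, and ∂_2 has invariant factor 2 > 1, so H_1 ≅ Z × Z/2.
  H_2: rank ker ∂_2 − rank ∂_3 = (18 − 18) − 0 = 0, and there is no ∂_3, so H_2 ≅ 0.

As a check, the Euler characteristic is 9 − 27 + 18 = 0, which agrees with 1 − 1 + 0 = 0.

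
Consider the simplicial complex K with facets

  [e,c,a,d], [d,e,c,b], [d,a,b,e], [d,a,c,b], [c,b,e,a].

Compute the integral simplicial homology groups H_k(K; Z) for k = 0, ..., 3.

Fix the vertex order a < b < c < d < e and write every simplex with vertices in increasing order. Then dim K = 3 and the simplices of K are:

  0-simplices (5): a, b, c, d, e
  1-simplices (10): ab, ac, ad, ae, bc, bd, be, cd, ce, de
  2-simplices (10): abc, abd, abe, acd, ace, ade, bcd, bce, bde, cde
  3-simplices (5): abcd, abce, abde, acde, bcde

Hence C_0 ≅ Z^5, C_1 ≅ Z^10, C_2 ≅ Z^10, C_3 ≅ Z^5.

Boundary ∂_1: C_1 → C_0 is given by ∂[p,q] = [q] − [p]. For instance
  ∂bc = c − b.
The 5×10 boundary matrix has rank 4 and Smith normal form diag(1,1,1,1).

Boundary ∂_2: C_2 → C_1 acts by ∂[p,q,r] = [q,r] − [p,r] + [p,q]. For instance
  ∂ace = ce − ae + ac,
  ∂bde = de − be + bd.
As a 10×10 matrix over Z this has rank 6, with invariant factors (1,1,1,1,1,1).

Boundary ∂_3: C_3 → C_2 sends each 3-simplex σ to the alternating sum Σ_i (−1)^i (σ with its i-th vertex removed). For instance
  ∂abce = bce − ace + abe − abc,
  ∂abcd = bcd − acd + abd − abc.
As a 10×5 matrix over Z this has rank 4, with invariant factors (1,1,1,1).

From H_k ≅ ker(∂_k) / im(∂_{k+1}) we obtain:

  H_0: rank C_0 − rank ∂_1 = 5 − 4 = 1, and the invariant factors of ∂_1 are all 1, so H_0 = Z.
  H_1: rank ker ∂_1 − rank ∂_2 = (10 − 4) − 6 = 0, and the invariant factors of ∂_2 are all 1, so H_1 = 0.
  H_2: rank ker ∂_2 − rank ∂_3 = (10 − 6) − 4 = 0, and the invariant factors of ∂_3 are all 1, so H_2 = 0.
  H_3: rank ker ∂_3 − rank ∂_4 = (5 − 4) − 0 = 1, and there is no ∂_4, so H_3 = Z.

As a check, the Euler characteristic is 5 − 10 + 10 − 5 = 0, which agrees with 1 − 0 + 0 − 1 = 0.
(K is a triangulation of the 3-sphere S^3.)

H_0 ≅ Z,  H_1 = 0,  H_2 = 0,  H_3 ≅ Z.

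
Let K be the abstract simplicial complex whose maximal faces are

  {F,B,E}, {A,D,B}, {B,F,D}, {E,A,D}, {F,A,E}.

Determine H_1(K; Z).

Fix the vertex order A < B < D < E < F and write every simplex with vertices in increasing order. Then dim K = 2 and the simplices of K are:

  0-simplices (5): A, B, D, E, F
  1-simplices (10): AB, AD, AE, AF, BD, BE, BF, DE, DF, EF
  2-simplices (5): ABD, ADE, AEF, BDF, BEF

giving chain groups C_0 ≅ Z^5, C_1 ≅ Z^10, C_2 ≅ Z^5.

The boundary map ∂_1: C_1 → C_0 sends each edge [p,q] (with p < q) to q − p. For instance
  ∂BD = D − B.
This gives a 5×10 integer matrix of rank 4; reducing to Smith normal form yields diagonal entries (1,1,1,1).

Boundary ∂_2: C_2 → C_1 acts by ∂[p,q,r] = [q,r] − [p,r] + [p,q]. For instance
  ∂ADE = DE − AE + AD,
  ∂BEF = EF − BF + BE.
This gives a 10×5 integer matrix of rank 5; reducing to Smith normal form yields diagonal entries (1,1,1,1,1).

Reading off H_k = ker ∂_k / im ∂_{k+1}:

  H_1: rank ker ∂_1 − rank ∂_2 = (10 − 4) − 5 = 1, and the invariant factors of ∂_2 are all 1, so H_1 ≅ Z.

H_1 ≅ Z.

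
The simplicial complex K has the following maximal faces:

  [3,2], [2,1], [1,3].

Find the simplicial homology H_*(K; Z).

K has 3 vertices, 3 edges.
rank ∂_0 = 0, rank ∂_1 = 2 ⇒ b_0 = 3 − 0 − 2 = 1; all invariant factors of ∂_1 are 1 so no torsion. So H_0 ≅ Z.
rank ∂_1 = 2, rank ∂_2 = 0 ⇒ b_1 = 3 − 2 − 0 = 1. So H_1 ≅ Z.

H_0 ≅ Z,  H_1 ≅ Z.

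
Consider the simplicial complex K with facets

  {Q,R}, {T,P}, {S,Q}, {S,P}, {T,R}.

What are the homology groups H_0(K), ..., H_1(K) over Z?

H_0 = Z,  H_1 = Z.

Take the total order P < Q < R < S < T on the vertex set. Then K (dimension 1) consists of the simplices:

  0-simplices (5): P, Q, R, S, T
  1-simplices (5): PS, PT, QR, QS, RT

so the chain groups are C_0 ≅ Z^5, C_1 ≅ Z^5.

Boundary ∂_1: C_1 → C_0 is given by ∂[p,q] = [q] − [p].
As a 5×5 matrix over Z this has rank 4, with invariant factors (1,1,1,1).

Now H_k = ker ∂_k / im ∂_{k+1}, so:

  H_0: rank C_0 − rank ∂_1 = 5 − 4 = 1, and the invariant factors of ∂_1 are all 1, so H_0 ≅ Z.
  H_1: rank ker ∂_1 − rank ∂_2 = (5 − 4) − 0 = 1, and there is no ∂_2, so H_1 ≅ Z.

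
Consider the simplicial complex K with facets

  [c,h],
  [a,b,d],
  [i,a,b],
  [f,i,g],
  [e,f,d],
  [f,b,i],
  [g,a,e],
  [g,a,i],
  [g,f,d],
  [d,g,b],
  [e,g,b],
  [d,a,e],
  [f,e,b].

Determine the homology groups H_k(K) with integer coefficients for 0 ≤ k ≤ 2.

K has 9 vertices, 19 edges, 12 triangles.
rank ∂_0 = 0, rank ∂_1 = 7 ⇒ b_0 = 9 − 0 − 7 = 2; all invariant factors of ∂_1 are 1 so no torsion. So H_0 ≅ Z^2.
rank ∂_1 = 7, rank ∂_2 = 12 ⇒ b_1 = 19 − 7 − 12 = 0; ∂_2 has invariant factor(s) [2] giving torsion. So H_1 ≅ Z/2.
rank ∂_2 = 12, rank ∂_3 = 0 ⇒ b_2 = 12 − 12 − 0 = 0. So H_2 ≅ 0.

H_0 ≅ Z^2,  H_1 ≅ Z/2,  H_2 = 0.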